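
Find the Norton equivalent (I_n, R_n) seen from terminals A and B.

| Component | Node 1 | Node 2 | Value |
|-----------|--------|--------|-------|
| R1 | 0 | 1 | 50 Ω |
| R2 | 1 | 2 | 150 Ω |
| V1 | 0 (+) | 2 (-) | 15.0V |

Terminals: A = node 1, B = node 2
Find the Thévenin equivalent first; then I_n = V_th/R_th and R_n = R_th.
Step 1 — V_th is the open-circuit voltage V_A - V_B (nothing connected across the terminals).
Nodal analysis, taking node 2 as the 0 V reference.
Source V1 fixes V_0 = 15 V.
KCL at each unknown node (sum of currents leaving = 0; resistances in Ω):
  Node 1: (V_1 - 15)/50 + (V_1 - 0)/150 = 0
Collecting terms: 0.02667 × V_1 = 0.3  =>  V_1 = 11.25 V
V_th = V_1 - V_2 = 11.25 - 0 = 11.25 V
Step 2 — R_th: zero the source — replace V1 by a short circuit (node 2 merges into node 0) — and find the resistance seen between A (node 1) and B (node 0).
Reduce the network between node 1 (A) and node 0 (B) by series/parallel combination:
  Rp1 = R1 ‖ R2 (parallel, both between nodes 0 and 1) = 1/(1/50 + 1/150) = 37.5 Ω
R_th = 37.5 Ω
I_n = V_th/R_th = 11.25/37.5 = 0.3 A, and R_n = R_th = 37.5 Ω

Final answer: I_n = 0.3 A, R_n = 37.5 Ω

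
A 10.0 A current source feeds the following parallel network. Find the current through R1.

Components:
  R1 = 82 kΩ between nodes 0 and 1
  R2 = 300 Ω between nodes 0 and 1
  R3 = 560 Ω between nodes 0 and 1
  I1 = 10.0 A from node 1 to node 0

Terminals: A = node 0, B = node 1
All resistors sit directly between nodes 0 and 1, so they are in parallel and share one voltage V; the full source current 10 A splits among them.
1/R_par = 1/82000 + 1/300 + 1/560 = 0.005131 S  =>  R_par = 194.9 Ω
V = I × R_par = 10 × 194.9 = 1949 V
I_R1 = V/R1 = 1949/82000 = 0.02377 A

Final answer: 0.02377 A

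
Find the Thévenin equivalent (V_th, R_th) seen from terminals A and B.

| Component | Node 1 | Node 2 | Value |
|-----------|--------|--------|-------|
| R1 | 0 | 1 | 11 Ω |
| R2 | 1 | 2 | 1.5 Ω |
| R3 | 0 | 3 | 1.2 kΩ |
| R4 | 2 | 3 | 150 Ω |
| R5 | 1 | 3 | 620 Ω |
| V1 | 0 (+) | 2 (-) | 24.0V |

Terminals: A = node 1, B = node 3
Step 1 — V_th is the open-circuit voltage V_A - V_B (nothing connected across the terminals).
Nodal analysis, taking node 2 as the 0 V reference.
Source V1 fixes V_0 = 24 V.
KCL at each unknown node (sum of currents leaving = 0; resistances in Ω):
  Node 1: (V_1 - 24)/11 + (V_1 - 0)/1.5 + (V_1 - V_3)/620 = 0
  Node 3: (V_3 - 24)/1200 + (V_3 - 0)/150 + (V_3 - V_1)/620 = 0
Collecting terms (coefficients in siemens):
  0.7592·V_1 - 0.001613·V_3 = 2.182
  0.009113·V_3 - 0.001613·V_1 = 0.02
Determinant D = (0.7592)(0.009113) - (-0.001613)(-0.001613) = 0.006916
V_1 = [(2.182)(0.009113) - (-0.001613)(0.02)]/D = 2.88 V
V_3 = [(0.7592)(0.02) - (2.182)(-0.001613)]/D = 2.704 V
V_th = V_1 - V_3 = 2.88 - 2.704 = 0.1753 V
Step 2 — R_th: zero the source — replace V1 by a short circuit (node 2 merges into node 0) — and find the resistance seen between A (node 1) and B (node 3).
Reduce the network between node 1 (A) and node 3 (B) by series/parallel combination:
  Rp1 = R1 ‖ R2 (parallel, both between nodes 0 and 1) = 1/(1/11 + 1/1.5) = 1.32 Ω
  Rp2 = R3 ‖ R4 (parallel, both between nodes 0 and 3) = 1/(1/1200 + 1/150) = 133.3 Ω
  Rs1 = Rp1 + Rp2 (series, joined only at node 0) = 1.32 + 133.3 = 134.7 Ω
  Rp3 = R5 ‖ Rs1 (parallel, both between nodes 1 and 3) = 1/(1/620 + 1/134.7) = 110.6 Ω
R_th = 110.6 Ω

Final answer: V_th = 0.1753 V, R_th = 110.6 Ω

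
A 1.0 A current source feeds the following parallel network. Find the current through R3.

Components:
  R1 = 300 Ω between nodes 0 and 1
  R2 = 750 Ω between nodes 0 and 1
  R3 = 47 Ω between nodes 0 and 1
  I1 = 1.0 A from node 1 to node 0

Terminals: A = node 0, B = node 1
All resistors sit directly between nodes 0 and 1, so they are in parallel and share one voltage V; the full source current 1 A splits among them.
1/R_par = 1/300 + 1/750 + 1/47 = 0.02594 S  =>  R_par = 38.55 Ω
V = I × R_par = 1 × 38.55 = 38.55 V
I_R3 = V/R3 = 38.55/47 = 0.8201 A

Final answer: 0.8201 A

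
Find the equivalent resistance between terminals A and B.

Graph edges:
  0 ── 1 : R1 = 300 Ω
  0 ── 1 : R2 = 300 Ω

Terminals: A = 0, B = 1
Reduce the network between node 0 (A) and node 1 (B) by series/parallel combination:
  Rp1 = R1 ‖ R2 (parallel, both between nodes 0 and 1) = 1/(1/300 + 1/300) = 150 Ω
R_eq = 150 Ω

Final answer: 150 Ω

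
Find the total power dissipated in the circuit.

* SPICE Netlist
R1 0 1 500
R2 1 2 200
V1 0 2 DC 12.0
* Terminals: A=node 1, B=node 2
Nodal analysis, taking node 2 as the 0 V reference.
Source V1 fixes V_0 = 12 V.
KCL at each unknown node (sum of currents leaving = 0; resistances in Ω):
  Node 1: (V_1 - 12)/500 + (V_1 - 0)/200 = 0
Collecting terms: 0.007 × V_1 = 0.024  =>  V_1 = 3.429 V
Power in each resistor, P = (ΔV)²/R:
  P_R1 = (12 - 3.429)²/500 = 0.1469 W
  P_R2 = (3.429 - 0)²/200 = 0.05878 W
P_total = P_R1 + P_R2 = 0.2057 W

Final answer: 0.2057 W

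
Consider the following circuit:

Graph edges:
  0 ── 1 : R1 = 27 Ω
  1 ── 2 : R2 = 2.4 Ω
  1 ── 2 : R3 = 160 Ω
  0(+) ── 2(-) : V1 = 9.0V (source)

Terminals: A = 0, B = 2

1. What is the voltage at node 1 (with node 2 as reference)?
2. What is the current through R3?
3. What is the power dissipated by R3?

Nodal analysis, taking node 2 as the 0 V reference.
Source V1 fixes V_0 = 9 V.
KCL at each unknown node (sum of currents leaving = 0; resistances in Ω):
  Node 1: (V_1 - 9)/27 + (V_1 - 0)/2.4 + (V_1 - 0)/160 = 0
Collecting terms: 0.46 × V_1 = 0.3333  =>  V_1 = 0.7247 V
Part 1:
  Read off the nodal solution: V_1 = 0.7247 V
Part 2:
  I_R3 = (V_1 - V_2)/R3 = (0.7247 - 0)/160 = 0.004529 A
  Magnitude: I_R3 = 0.004529 A
Part 3:
  I_R3 = (V_1 - V_2)/R3 = (0.7247 - 0)/160 = 0.004529 A
  P_R3 = I_R3² × R3 = (0.004529)² × 160 = 0.003283 W

Final answers:
1. V_1 = 0.7247 V
2. I_R3 = 0.004529 A
3. P_R3 = 0.003283 W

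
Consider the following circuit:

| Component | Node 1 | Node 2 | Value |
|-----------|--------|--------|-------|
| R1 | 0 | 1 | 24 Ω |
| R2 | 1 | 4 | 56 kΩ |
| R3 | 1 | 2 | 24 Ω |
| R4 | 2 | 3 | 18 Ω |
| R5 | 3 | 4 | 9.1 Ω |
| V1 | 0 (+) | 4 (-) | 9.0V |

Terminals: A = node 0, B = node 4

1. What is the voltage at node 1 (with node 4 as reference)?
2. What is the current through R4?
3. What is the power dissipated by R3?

Nodal analysis, taking node 4 as the 0 V reference.
Source V1 fixes V_0 = 9 V.
KCL at each unknown node (sum of currents leaving = 0; resistances in Ω):
  Node 1: (V_1 - 9)/24 + (V_1 - 0)/56000 + (V_1 - V_2)/24 = 0
  Node 2: (V_2 - V_1)/24 + (V_2 - V_3)/18 = 0
  Node 3: (V_3 - V_2)/18 + (V_3 - 0)/9.1 = 0
Collecting terms (coefficients in siemens):
  0.08335·V_1 - 0.04167·V_2 = 0.375
  0.09722·V_2 - 0.04167·V_1 - 0.05556·V_3 = 0
  0.1654·V_3 - 0.05556·V_2 = 0
Solving these 3 simultaneous equations (Gaussian elimination) gives:
  V_1 = 6.122 V, V_2 = 3.247 V, V_3 = 1.09 V
Part 1:
  Read off the nodal solution: V_1 = 6.122 V
Part 2:
  I_R4 = (V_2 - V_3)/R4 = (3.247 - 1.09)/18 = 0.1198 A
  Magnitude: I_R4 = 0.1198 A
Part 3:
  I_R3 = (V_1 - V_2)/R3 = (6.122 - 3.247)/24 = 0.1198 A
  P_R3 = I_R3² × R3 = (0.1198)² × 24 = 0.3445 W

Final answers:
1. V_1 = 6.122 V
2. I_R4 = 0.1198 A
3. P_R3 = 0.3445 W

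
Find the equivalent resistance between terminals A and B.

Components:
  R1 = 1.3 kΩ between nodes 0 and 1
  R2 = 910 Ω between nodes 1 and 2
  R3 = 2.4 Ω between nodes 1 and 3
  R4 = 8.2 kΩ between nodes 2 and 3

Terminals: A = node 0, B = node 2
Reduce the network between node 0 (A) and node 2 (B) by series/parallel combination:
  Rs1 = R3 + R4 (series, joined only at node 3) = 2.4 + 8200 = 8202 Ω
  Rp1 = R2 ‖ Rs1 (parallel, both between nodes 1 and 2) = 1/(1/910 + 1/8202) = 819.1 Ω
  Rs2 = R1 + Rp1 (series, joined only at node 1) = 1300 + 819.1 = 2119 Ω
R_eq = 2.119 kΩ

Final answer: 2.119 kΩ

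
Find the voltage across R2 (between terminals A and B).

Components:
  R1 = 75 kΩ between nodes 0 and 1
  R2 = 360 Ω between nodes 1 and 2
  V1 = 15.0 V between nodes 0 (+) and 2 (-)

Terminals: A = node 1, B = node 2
R1 and R2 are in series across V1 (node 0 → node 1 → node 2), and the output A–B is taken across R2, so this is a voltage divider.
Series current: I = V1/(R1 + R2) = 15/(75000 + 360) = 15/75360 = 0.000199 A
V_R2 = I × R2 = V1 × R2/(R1 + R2) = 15 × 360/75360 = 0.07166 V

Final answer: 0.07166 V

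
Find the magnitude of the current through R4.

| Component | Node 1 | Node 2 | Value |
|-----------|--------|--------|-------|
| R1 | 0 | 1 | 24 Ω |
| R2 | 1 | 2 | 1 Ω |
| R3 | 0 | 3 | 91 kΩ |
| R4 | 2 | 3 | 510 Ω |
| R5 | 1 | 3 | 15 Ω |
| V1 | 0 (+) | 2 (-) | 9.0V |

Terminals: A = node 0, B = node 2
Nodal analysis, taking node 2 as the 0 V reference.
Source V1 fixes V_0 = 9 V.
KCL at each unknown node (sum of currents leaving = 0; resistances in Ω):
  Node 1: (V_1 - 9)/24 + (V_1 - 0)/1 + (V_1 - V_3)/15 = 0
  Node 3: (V_3 - 9)/91000 + (V_3 - 0)/510 + (V_3 - V_1)/15 = 0
Collecting terms (coefficients in siemens):
  1.108·V_1 - 0.06667·V_3 = 0.375
  0.06864·V_3 - 0.06667·V_1 = 0.0000989
Determinant D = (1.108)(0.06864) - (-0.06667)(-0.06667) = 0.07163
V_1 = [(0.375)(0.06864) - (-0.06667)(0.0000989)]/D = 0.3594 V
V_3 = [(1.108)(0.0000989) - (0.375)(-0.06667)]/D = 0.3505 V
I_R4 = (V_2 - V_3)/R4 = (0 - 0.3505)/510 = -0.0006873 A
|I_R4| = 0.0006873 A

Final answer: |I_R4| = 0.0006873 A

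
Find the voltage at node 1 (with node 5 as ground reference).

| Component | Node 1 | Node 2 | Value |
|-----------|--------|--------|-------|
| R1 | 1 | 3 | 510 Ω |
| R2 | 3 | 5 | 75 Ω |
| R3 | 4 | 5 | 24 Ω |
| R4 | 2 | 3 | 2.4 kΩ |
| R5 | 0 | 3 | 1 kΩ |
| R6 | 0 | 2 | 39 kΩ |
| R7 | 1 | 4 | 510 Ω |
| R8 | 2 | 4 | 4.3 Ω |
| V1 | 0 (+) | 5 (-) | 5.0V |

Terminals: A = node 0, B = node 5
Nodal analysis, taking node 5 as the 0 V reference.
Source V1 fixes V_0 = 5 V.
KCL at each unknown node (sum of currents leaving = 0; resistances in Ω):
  Node 1: (V_1 - V_3)/510 + (V_1 - V_4)/510 = 0
  Node 2: (V_2 - V_3)/2400 + (V_2 - 5)/39000 + (V_2 - V_4)/4.3 = 0
  Node 3: (V_3 - V_1)/510 + (V_3 - 0)/75 + (V_3 - V_2)/2400 + (V_3 - 5)/1000 = 0
  Node 4: (V_4 - 0)/24 + (V_4 - V_1)/510 + (V_4 - V_2)/4.3 = 0
Collecting terms (coefficients in siemens):
  0.003922·V_1 - 0.001961·V_3 - 0.001961·V_4 = 0
  0.233·V_2 - 0.0004167·V_3 - 0.2326·V_4 = 0.0001282
  0.01671·V_3 - 0.001961·V_1 - 0.0004167·V_2 = 0.005
  0.2762·V_4 - 0.001961·V_1 - 0.2326·V_2 = 0
Solving these 4 simultaneous equations (Gaussian elimination) gives:
  V_1 = 0.1662 V, V_2 = 0.0144 V, V_3 = 0.3191 V, V_4 = 0.01331 V
The requested potential is V_1 = 0.1662 V.

Final answer: V_1 = 0.1662 V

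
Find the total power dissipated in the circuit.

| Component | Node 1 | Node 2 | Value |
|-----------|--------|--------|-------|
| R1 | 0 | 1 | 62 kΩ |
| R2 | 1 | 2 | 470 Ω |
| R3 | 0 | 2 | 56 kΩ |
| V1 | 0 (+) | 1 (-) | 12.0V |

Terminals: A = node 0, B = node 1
Nodal analysis, taking node 1 as the 0 V reference.
Source V1 fixes V_0 = 12 V.
KCL at each unknown node (sum of currents leaving = 0; resistances in Ω):
  Node 2: (V_2 - 0)/470 + (V_2 - 12)/56000 = 0
Collecting terms: 0.002146 × V_2 = 0.0002143  =>  V_2 = 0.09988 V
Power in each resistor, P = (ΔV)²/R:
  P_R1 = (12 - 0)²/62000 = 0.002323 W
  P_R2 = (0 - 0.09988)²/470 = 0.00002122 W
  P_R3 = (12 - 0.09988)²/56000 = 0.002529 W
P_total = P_R1 + P_R2 + P_R3 = 0.004873 W

Final answer: 0.004873 W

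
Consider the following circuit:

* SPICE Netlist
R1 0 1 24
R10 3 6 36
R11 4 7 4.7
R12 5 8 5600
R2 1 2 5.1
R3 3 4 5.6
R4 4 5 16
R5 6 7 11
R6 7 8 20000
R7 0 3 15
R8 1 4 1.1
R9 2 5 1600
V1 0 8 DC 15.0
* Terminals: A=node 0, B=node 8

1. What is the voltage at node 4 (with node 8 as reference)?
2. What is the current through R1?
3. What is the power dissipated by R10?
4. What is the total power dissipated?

Nodal analysis, taking node 8 as the 0 V reference.
Source V1 fixes V_0 = 15 V.
KCL at each unknown node (sum of currents leaving = 0; resistances in Ω):
  Node 1: (V_1 - 15)/24 + (V_1 - V_2)/5.1 + (V_1 - V_4)/1.1 = 0
  Node 2: (V_2 - V_1)/5.1 + (V_2 - V_5)/1600 = 0
  Node 3: (V_3 - V_4)/5.6 + (V_3 - 15)/15 + (V_3 - V_6)/36 = 0
  Node 4: (V_4 - V_3)/5.6 + (V_4 - V_5)/16 + (V_4 - V_1)/1.1 + (V_4 - V_7)/4.7 = 0
  Node 5: (V_5 - V_4)/16 + (V_5 - V_2)/1600 + (V_5 - 0)/5600 = 0
  Node 6: (V_6 - V_7)/11 + (V_6 - V_3)/36 = 0
  Node 7: (V_7 - V_6)/11 + (V_7 - 0)/20000 + (V_7 - V_4)/4.7 = 0
Collecting terms (coefficients in siemens):
  1.147·V_1 - 0.1961·V_2 - 0.9091·V_4 = 0.625
  0.1967·V_2 - 0.1961·V_1 - 0.000625·V_5 = 0
  0.273·V_3 - 0.1786·V_4 - 0.02778·V_6 = 1
  1.363·V_4 - 0.9091·V_1 - 0.1786·V_3 - 0.0625·V_5 - 0.2128·V_7 = 0
  0.0633·V_5 - 0.000625·V_2 - 0.0625·V_4 = 0
  0.1187·V_6 - 0.02778·V_3 - 0.09091·V_7 = 0
  0.3037·V_7 - 0.2128·V_4 - 0.09091·V_6 = 0
Solving these 7 simultaneous equations (Gaussian elimination) gives:
  V_1 = 14.96 V, V_2 = 14.96 V, V_3 = 14.97 V, V_4 = 14.96 V
  V_5 = 14.92 V, V_6 = 14.96 V, V_7 = 14.96 V
Part 1:
  Read off the nodal solution: V_4 = 14.96 V
Part 2:
  I_R1 = (V_0 - V_1)/R1 = (15 - 14.96)/24 = 0.001508 A
  Magnitude: I_R1 = 0.001508 A
Part 3:
  I_R10 = (V_3 - V_6)/R10 = (14.97 - 14.96)/36 = 0.0002474 A
  P_R10 = I_R10² × R10 = (0.0002474)² × 36 = 0.000002204 W
Part 4:
  Power in each resistor, P = (ΔV)²/R:
    P_R1 = (15 - 14.96)²/24 = 0.00005461 W
    P_R2 = (14.96 - 14.96)²/5.1 = 0.000000003801 W
    P_R3 = (14.97 - 14.96)²/5.6 = 0.00001536 W
    P_R4 = (14.96 - 14.92)²/16 = 0.0001113 W
    P_R5 = (14.96 - 14.96)²/11 = 0.0000006734 W
    P_R6 = (14.96 - 0)²/20000 = 0.01119 W
    P_R7 = (15 - 14.97)²/15 = 0.00005437 W
    P_R8 = (14.96 - 14.96)²/1.1 = 0.000002413 W
    P_R9 = (14.96 - 14.92)²/1600 = 0.000001193 W
    P_R10 = (14.97 - 14.96)²/36 = 0.000002204 W
    P_R11 = (14.96 - 14.96)²/4.7 = 0.000001178 W
    P_R12 = (14.92 - 0)²/5600 = 0.03975 W
  P_total = P_R1 + P_R2 + P_R3 + P_R4 + P_R5 + P_R6 + P_R7 + P_R8 + P_R9 + P_R10 + P_R11 + P_R12 = 0.05118 W

Final answers:
1. V_4 = 14.96 V
2. I_R1 = 0.001508 A
3. P_R10 = 2.204e-06 W
4. P_total = 0.05118 W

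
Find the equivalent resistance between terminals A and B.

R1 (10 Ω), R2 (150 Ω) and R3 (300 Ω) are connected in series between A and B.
Reduce the network between node 0 (A) and node 3 (B) by series/parallel combination:
  Rs1 = R1 + R2 (series, joined only at node 1) = 10 + 150 = 160 Ω
  Rs2 = R3 + Rs1 (series, joined only at node 2) = 300 + 160 = 460 Ω
R_eq = 460 Ω

Final answer: 460 Ω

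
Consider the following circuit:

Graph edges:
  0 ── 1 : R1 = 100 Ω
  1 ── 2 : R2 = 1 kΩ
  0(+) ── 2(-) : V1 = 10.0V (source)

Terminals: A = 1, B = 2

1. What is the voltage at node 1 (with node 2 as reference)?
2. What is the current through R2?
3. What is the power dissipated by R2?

Nodal analysis, taking node 2 as the 0 V reference.
Source V1 fixes V_0 = 10 V.
KCL at each unknown node (sum of currents leaving = 0; resistances in Ω):
  Node 1: (V_1 - 10)/100 + (V_1 - 0)/1000 = 0
Collecting terms: 0.011 × V_1 = 0.1  =>  V_1 = 9.091 V
Part 1:
  Read off the nodal solution: V_1 = 9.091 V
Part 2:
  I_R2 = (V_1 - V_2)/R2 = (9.091 - 0)/1000 = 0.009091 A
  Magnitude: I_R2 = 0.009091 A
Part 3:
  I_R2 = (V_1 - V_2)/R2 = (9.091 - 0)/1000 = 0.009091 A
  P_R2 = I_R2² × R2 = (0.009091)² × 1000 = 0.08264 W

Final answers:
1. V_1 = 9.091 V
2. I_R2 = 0.009091 A
3. P_R2 = 0.08264 W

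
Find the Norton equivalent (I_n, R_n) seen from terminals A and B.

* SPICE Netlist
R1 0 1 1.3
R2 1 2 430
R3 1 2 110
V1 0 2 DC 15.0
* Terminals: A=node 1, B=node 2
Find the Thévenin equivalent first; then I_n = V_th/R_th and R_n = R_th.
Step 1 — V_th is the open-circuit voltage V_A - V_B (nothing connected across the terminals).
Nodal analysis, taking node 2 as the 0 V reference.
Source V1 fixes V_0 = 15 V.
KCL at each unknown node (sum of currents leaving = 0; resistances in Ω):
  Node 1: (V_1 - 15)/1.3 + (V_1 - 0)/430 + (V_1 - 0)/110 = 0
Collecting terms: 0.7806 × V_1 = 11.54  =>  V_1 = 14.78 V
V_th = V_1 - V_2 = 14.78 - 0 = 14.78 V
Step 2 — R_th: zero the source — replace V1 by a short circuit (node 2 merges into node 0) — and find the resistance seen between A (node 1) and B (node 0).
Reduce the network between node 1 (A) and node 0 (B) by series/parallel combination:
  Rp1 = R1 ‖ R2 ‖ R3 (parallel, all between nodes 0 and 1) = 1/(1/1.3 + 1/430 + 1/110) = 1.281 Ω
R_th = 1.281 Ω
I_n = V_th/R_th = 14.78/1.281 = 11.54 A, and R_n = R_th = 1.281 Ω

Final answer: I_n = 11.54 A, R_n = 1.281 Ω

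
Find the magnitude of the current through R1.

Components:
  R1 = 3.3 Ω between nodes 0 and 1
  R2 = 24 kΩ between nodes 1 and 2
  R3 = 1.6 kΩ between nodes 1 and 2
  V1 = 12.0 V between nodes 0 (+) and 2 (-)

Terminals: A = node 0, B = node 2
Nodal analysis, taking node 2 as the 0 V reference.
Source V1 fixes V_0 = 12 V.
KCL at each unknown node (sum of currents leaving = 0; resistances in Ω):
  Node 1: (V_1 - 12)/3.3 + (V_1 - 0)/24000 + (V_1 - 0)/1600 = 0
Collecting terms: 0.3037 × V_1 = 3.636  =>  V_1 = 11.97 V
I_R1 = (V_0 - V_1)/R1 = (12 - 11.97)/3.3 = 0.007982 A
|I_R1| = 0.007982 A

Final answer: |I_R1| = 0.007982 A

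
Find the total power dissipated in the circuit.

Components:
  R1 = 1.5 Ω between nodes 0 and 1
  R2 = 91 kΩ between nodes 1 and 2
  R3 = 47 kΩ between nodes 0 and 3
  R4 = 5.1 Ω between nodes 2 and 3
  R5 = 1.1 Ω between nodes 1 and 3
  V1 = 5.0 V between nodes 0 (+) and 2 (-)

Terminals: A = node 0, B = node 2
Nodal analysis, taking node 2 as the 0 V reference.
Source V1 fixes V_0 = 5 V.
KCL at each unknown node (sum of currents leaving = 0; resistances in Ω):
  Node 1: (V_1 - 5)/1.5 + (V_1 - 0)/91000 + (V_1 - V_3)/1.1 = 0
  Node 3: (V_3 - 5)/47000 + (V_3 - 0)/5.1 + (V_3 - V_1)/1.1 = 0
Collecting terms (coefficients in siemens):
  1.576·V_1 - 0.9091·V_3 = 3.333
  1.105·V_3 - 0.9091·V_1 = 0.0001064
Determinant D = (1.576)(1.105) - (-0.9091)(-0.9091) = 0.9151
V_1 = [(3.333)(1.105) - (-0.9091)(0.0001064)]/D = 4.026 V
V_3 = [(1.576)(0.0001064) - (3.333)(-0.9091)]/D = 3.312 V
Power in each resistor, P = (ΔV)²/R:
  P_R1 = (5 - 4.026)²/1.5 = 0.6325 W
  P_R2 = (4.026 - 0)²/91000 = 0.0001781 W
  P_R3 = (5 - 3.312)²/47000 = 0.00006065 W
  P_R4 = (0 - 3.312)²/5.1 = 2.15 W
  P_R5 = (4.026 - 3.312)²/1.1 = 0.4638 W
P_total = P_R1 + P_R2 + P_R3 + P_R4 + P_R5 = 3.247 W

Final answer: 3.247 W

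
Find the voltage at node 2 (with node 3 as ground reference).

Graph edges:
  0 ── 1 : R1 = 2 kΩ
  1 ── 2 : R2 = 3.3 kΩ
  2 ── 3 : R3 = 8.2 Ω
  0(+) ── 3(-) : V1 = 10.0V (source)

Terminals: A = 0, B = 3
Nodal analysis, taking node 3 as the 0 V reference.
Source V1 fixes V_0 = 10 V.
KCL at each unknown node (sum of currents leaving = 0; resistances in Ω):
  Node 1: (V_1 - 10)/2000 + (V_1 - V_2)/3300 = 0
  Node 2: (V_2 - V_1)/3300 + (V_2 - 0)/8.2 = 0
Collecting terms (coefficients in siemens):
  0.000803·V_1 - 0.000303·V_2 = 0.005
  0.1223·V_2 - 0.000303·V_1 = 0
Determinant D = (0.000803)(0.1223) - (-0.000303)(-0.000303) = 0.00009808
V_1 = [(0.005)(0.1223) - (-0.000303)(0)]/D = 6.232 V
V_2 = [(0.000803)(0) - (0.005)(-0.000303)]/D = 0.01545 V
The requested potential is V_2 = 0.01545 V.

Final answer: V_2 = 0.01545 V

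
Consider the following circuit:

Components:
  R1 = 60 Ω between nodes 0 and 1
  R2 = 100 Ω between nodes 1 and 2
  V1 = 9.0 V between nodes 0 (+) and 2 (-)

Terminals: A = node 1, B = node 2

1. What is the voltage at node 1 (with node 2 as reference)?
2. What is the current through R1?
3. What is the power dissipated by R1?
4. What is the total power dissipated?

Nodal analysis, taking node 2 as the 0 V reference.
Source V1 fixes V_0 = 9 V.
KCL at each unknown node (sum of currents leaving = 0; resistances in Ω):
  Node 1: (V_1 - 9)/60 + (V_1 - 0)/100 = 0
Collecting terms: 0.02667 × V_1 = 0.15  =>  V_1 = 5.625 V
Part 1:
  Read off the nodal solution: V_1 = 5.625 V
Part 2:
  I_R1 = (V_0 - V_1)/R1 = (9 - 5.625)/60 = 0.05625 A
  Magnitude: I_R1 = 0.05625 A
Part 3:
  I_R1 = (V_0 - V_1)/R1 = (9 - 5.625)/60 = 0.05625 A
  P_R1 = I_R1² × R1 = (0.05625)² × 60 = 0.1898 W
Part 4:
  Power in each resistor, P = (ΔV)²/R:
    P_R1 = (9 - 5.625)²/60 = 0.1898 W
    P_R2 = (5.625 - 0)²/100 = 0.3164 W
  P_total = P_R1 + P_R2 = 0.5062 W

Final answers:
1. V_1 = 5.625 V
2. I_R1 = 0.05625 A
3. P_R1 = 0.1898 W
4. P_total = 0.5062 W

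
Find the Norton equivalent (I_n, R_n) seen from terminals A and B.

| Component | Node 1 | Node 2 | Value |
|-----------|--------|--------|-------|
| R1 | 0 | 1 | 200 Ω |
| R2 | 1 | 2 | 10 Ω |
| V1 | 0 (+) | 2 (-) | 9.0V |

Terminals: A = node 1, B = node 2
Find the Thévenin equivalent first; then I_n = V_th/R_th and R_n = R_th.
Step 1 — V_th is the open-circuit voltage V_A - V_B (nothing connected across the terminals).
Nodal analysis, taking node 2 as the 0 V reference.
Source V1 fixes V_0 = 9 V.
KCL at each unknown node (sum of currents leaving = 0; resistances in Ω):
  Node 1: (V_1 - 9)/200 + (V_1 - 0)/10 = 0
Collecting terms: 0.105 × V_1 = 0.045  =>  V_1 = 0.4286 V
V_th = V_1 - V_2 = 0.4286 - 0 = 0.4286 V
Step 2 — R_th: zero the source — replace V1 by a short circuit (node 2 merges into node 0) — and find the resistance seen between A (node 1) and B (node 0).
Reduce the network between node 1 (A) and node 0 (B) by series/parallel combination:
  Rp1 = R1 ‖ R2 (parallel, both between nodes 0 and 1) = 1/(1/200 + 1/10) = 9.524 Ω
R_th = 9.524 Ω
I_n = V_th/R_th = 0.4286/9.524 = 0.045 A, and R_n = R_th = 9.524 Ω

Final answer: I_n = 0.045 A, R_n = 9.524 Ω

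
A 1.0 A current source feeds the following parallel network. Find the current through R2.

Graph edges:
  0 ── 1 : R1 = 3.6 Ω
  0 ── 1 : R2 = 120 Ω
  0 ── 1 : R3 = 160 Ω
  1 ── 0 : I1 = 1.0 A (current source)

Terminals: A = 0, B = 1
All resistors sit directly between nodes 0 and 1, so they are in parallel and share one voltage V; the full source current 1 A splits among them.
1/R_par = 1/3.6 + 1/120 + 1/160 = 0.2924 S  =>  R_par = 3.42 Ω
V = I × R_par = 1 × 3.42 = 3.42 V
I_R2 = V/R2 = 3.42/120 = 0.0285 A

Final answer: 0.0285 A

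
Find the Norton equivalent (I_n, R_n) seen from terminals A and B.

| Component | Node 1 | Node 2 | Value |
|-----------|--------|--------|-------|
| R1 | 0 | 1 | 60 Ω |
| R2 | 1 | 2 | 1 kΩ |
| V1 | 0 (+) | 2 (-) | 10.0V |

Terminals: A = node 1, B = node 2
Find the Thévenin equivalent first; then I_n = V_th/R_th and R_n = R_th.
Step 1 — V_th is the open-circuit voltage V_A - V_B (nothing connected across the terminals).
Nodal analysis, taking node 2 as the 0 V reference.
Source V1 fixes V_0 = 10 V.
KCL at each unknown node (sum of currents leaving = 0; resistances in Ω):
  Node 1: (V_1 - 10)/60 + (V_1 - 0)/1000 = 0
Collecting terms: 0.01767 × V_1 = 0.1667  =>  V_1 = 9.434 V
V_th = V_1 - V_2 = 9.434 - 0 = 9.434 V
Step 2 — R_th: zero the source — replace V1 by a short circuit (node 2 merges into node 0) — and find the resistance seen between A (node 1) and B (node 0).
Reduce the network between node 1 (A) and node 0 (B) by series/parallel combination:
  Rp1 = R1 ‖ R2 (parallel, both between nodes 0 and 1) = 1/(1/60 + 1/1000) = 56.6 Ω
R_th = 56.6 Ω
I_n = V_th/R_th = 9.434/56.6 = 0.1667 A, and R_n = R_th = 56.6 Ω

Final answer: I_n = 0.1667 A, R_n = 56.6 Ω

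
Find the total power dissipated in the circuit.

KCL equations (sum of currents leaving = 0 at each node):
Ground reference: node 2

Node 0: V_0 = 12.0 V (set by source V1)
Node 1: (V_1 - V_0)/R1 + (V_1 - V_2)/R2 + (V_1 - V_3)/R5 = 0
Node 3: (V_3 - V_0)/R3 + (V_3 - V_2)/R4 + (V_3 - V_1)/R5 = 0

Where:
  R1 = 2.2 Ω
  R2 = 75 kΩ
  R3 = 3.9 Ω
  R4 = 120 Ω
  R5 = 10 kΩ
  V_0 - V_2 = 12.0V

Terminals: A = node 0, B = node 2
Nodal analysis, taking node 2 as the 0 V reference.
Source V1 fixes V_0 = 12 V.
KCL at each unknown node (sum of currents leaving = 0; resistances in Ω):
  Node 1: (V_1 - 12)/2.2 + (V_1 - 0)/75000 + (V_1 - V_3)/10000 = 0
  Node 3: (V_3 - 12)/3.9 + (V_3 - 0)/120 + (V_3 - V_1)/10000 = 0
Collecting terms (coefficients in siemens):
  0.4547·V_1 - 0.0001·V_3 = 5.455
  0.2648·V_3 - 0.0001·V_1 = 3.077
Determinant D = (0.4547)(0.2648) - (-0.0001)(-0.0001) = 0.1204
V_1 = [(5.455)(0.2648) - (-0.0001)(3.077)]/D = 12 V
V_3 = [(0.4547)(3.077) - (5.455)(-0.0001)]/D = 11.62 V
Power in each resistor, P = (ΔV)²/R:
  P_R1 = (12 - 12)²/2.2 = 0.000000086 W
  P_R2 = (12 - 0)²/75000 = 0.00192 W
  P_R3 = (12 - 11.62)²/3.9 = 0.03656 W
  P_R4 = (0 - 11.62)²/120 = 1.126 W
  P_R5 = (12 - 11.62)²/10000 = 0.00001422 W
P_total = P_R1 + P_R2 + P_R3 + P_R4 + P_R5 = 1.164 W

Final answer: 1.164 W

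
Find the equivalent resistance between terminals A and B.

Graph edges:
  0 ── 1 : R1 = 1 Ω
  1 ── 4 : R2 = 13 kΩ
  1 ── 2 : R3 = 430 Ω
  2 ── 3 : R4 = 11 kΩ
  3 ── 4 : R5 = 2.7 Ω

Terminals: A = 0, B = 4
Reduce the network between node 0 (A) and node 4 (B) by series/parallel combination:
  Rs1 = R3 + R4 (series, joined only at node 2) = 430 + 11000 = 11430 Ω
  Rs2 = R5 + Rs1 (series, joined only at node 3) = 2.7 + 11430 = 11430 Ω
  Rp1 = R2 ‖ Rs2 (parallel, both between nodes 1 and 4) = 1/(1/13000 + 1/11430) = 6083 Ω
  Rs3 = R1 + Rp1 (series, joined only at node 1) = 1 + 6083 = 6084 Ω
R_eq = 6.084 kΩ

Final answer: 6.084 kΩ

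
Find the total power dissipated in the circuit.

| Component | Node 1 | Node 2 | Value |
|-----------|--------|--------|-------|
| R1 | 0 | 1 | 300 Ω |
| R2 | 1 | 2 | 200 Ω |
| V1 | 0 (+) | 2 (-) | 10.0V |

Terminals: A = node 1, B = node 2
Nodal analysis, taking node 2 as the 0 V reference.
Source V1 fixes V_0 = 10 V.
KCL at each unknown node (sum of currents leaving = 0; resistances in Ω):
  Node 1: (V_1 - 10)/300 + (V_1 - 0)/200 = 0
Collecting terms: 0.008333 × V_1 = 0.03333  =>  V_1 = 4 V
Power in each resistor, P = (ΔV)²/R:
  P_R1 = (10 - 4)²/300 = 0.12 W
  P_R2 = (4 - 0)²/200 = 0.08 W
P_total = P_R1 + P_R2 = 0.2 W

Final answer: 0.2 W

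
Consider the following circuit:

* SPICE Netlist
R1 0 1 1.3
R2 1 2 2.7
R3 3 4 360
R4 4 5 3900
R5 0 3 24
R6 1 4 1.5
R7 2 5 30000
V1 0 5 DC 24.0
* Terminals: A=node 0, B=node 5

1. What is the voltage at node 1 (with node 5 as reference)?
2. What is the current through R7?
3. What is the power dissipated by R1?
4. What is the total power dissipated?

Nodal analysis, taking node 5 as the 0 V reference.
Source V1 fixes V_0 = 24 V.
KCL at each unknown node (sum of currents leaving = 0; resistances in Ω):
  Node 1: (V_1 - 24)/1.3 + (V_1 - V_2)/2.7 + (V_1 - V_4)/1.5 = 0
  Node 2: (V_2 - V_1)/2.7 + (V_2 - 0)/30000 = 0
  Node 3: (V_3 - V_4)/360 + (V_3 - 24)/24 = 0
  Node 4: (V_4 - V_3)/360 + (V_4 - 0)/3900 + (V_4 - V_1)/1.5 = 0
Collecting terms (coefficients in siemens):
  1.806·V_1 - 0.3704·V_2 - 0.6667·V_4 = 18.46
  0.3704·V_2 - 0.3704·V_1 = 0
  0.04444·V_3 - 0.002778·V_4 = 1
  0.6697·V_4 - 0.6667·V_1 - 0.002778·V_3 = 0
Solving these 4 simultaneous equations (Gaussian elimination) gives:
  V_1 = 23.99 V, V_2 = 23.99 V, V_3 = 24 V, V_4 = 23.98 V
Part 1:
  Read off the nodal solution: V_1 = 23.99 V
Part 2:
  I_R7 = (V_2 - V_5)/R7 = (23.99 - 0)/30000 = 0.0007996 A
  Magnitude: I_R7 = 0.0007996 A
Part 3:
  I_R1 = (V_0 - V_1)/R1 = (24 - 23.99)/1.3 = 0.006902 A
  P_R1 = I_R1² × R1 = (0.006902)² × 1.3 = 0.00006192 W
Part 4:
  Power in each resistor, P = (ΔV)²/R:
    P_R1 = (24 - 23.99)²/1.3 = 0.00006192 W
    P_R2 = (23.99 - 23.99)²/2.7 = 0.000001726 W
    P_R3 = (24 - 23.98)²/360 = 0.000000802 W
    P_R4 = (23.98 - 0)²/3900 = 0.1475 W
    P_R5 = (24 - 24)²/24 = 0.00000005347 W
    P_R6 = (23.99 - 23.98)²/1.5 = 0.00005585 W
    P_R7 = (23.99 - 0)²/30000 = 0.01918 W
  P_total = P_R1 + P_R2 + P_R3 + P_R4 + P_R5 + P_R6 + P_R7 = 0.1668 W

Final answers:
1. V_1 = 23.99 V
2. I_R7 = 0.0007996 A
3. P_R1 = 6.192e-05 W
4. P_total = 0.1668 W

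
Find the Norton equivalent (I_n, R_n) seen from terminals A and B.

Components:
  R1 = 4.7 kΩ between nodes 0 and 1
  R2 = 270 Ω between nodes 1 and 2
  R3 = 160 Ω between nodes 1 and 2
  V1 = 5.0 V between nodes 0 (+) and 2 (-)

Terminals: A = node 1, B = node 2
Find the Thévenin equivalent first; then I_n = V_th/R_th and R_n = R_th.
Step 1 — V_th is the open-circuit voltage V_A - V_B (nothing connected across the terminals).
Nodal analysis, taking node 2 as the 0 V reference.
Source V1 fixes V_0 = 5 V.
KCL at each unknown node (sum of currents leaving = 0; resistances in Ω):
  Node 1: (V_1 - 5)/4700 + (V_1 - 0)/270 + (V_1 - 0)/160 = 0
Collecting terms: 0.01017 × V_1 = 0.001064  =>  V_1 = 0.1046 V
V_th = V_1 - V_2 = 0.1046 - 0 = 0.1046 V
Step 2 — R_th: zero the source — replace V1 by a short circuit (node 2 merges into node 0) — and find the resistance seen between A (node 1) and B (node 0).
Reduce the network between node 1 (A) and node 0 (B) by series/parallel combination:
  Rp1 = R1 ‖ R2 ‖ R3 (parallel, all between nodes 0 and 1) = 1/(1/4700 + 1/270 + 1/160) = 98.36 Ω
R_th = 98.36 Ω
I_n = V_th/R_th = 0.1046/98.36 = 0.001064 A, and R_n = R_th = 98.36 Ω

Final answer: I_n = 0.001064 A, R_n = 98.36 Ω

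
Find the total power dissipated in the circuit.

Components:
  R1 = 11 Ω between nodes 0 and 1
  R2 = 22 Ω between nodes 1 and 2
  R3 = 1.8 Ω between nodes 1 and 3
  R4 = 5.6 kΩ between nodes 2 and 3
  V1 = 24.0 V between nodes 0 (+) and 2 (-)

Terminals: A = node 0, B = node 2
Nodal analysis, taking node 2 as the 0 V reference.
Source V1 fixes V_0 = 24 V.
KCL at each unknown node (sum of currents leaving = 0; resistances in Ω):
  Node 1: (V_1 - 24)/11 + (V_1 - 0)/22 + (V_1 - V_3)/1.8 = 0
  Node 3: (V_3 - V_1)/1.8 + (V_3 - 0)/5600 = 0
Collecting terms (coefficients in siemens):
  0.6919·V_1 - 0.5556·V_3 = 2.182
  0.5557·V_3 - 0.5556·V_1 = 0
Determinant D = (0.6919)(0.5557) - (-0.5556)(-0.5556) = 0.07588
V_1 = [(2.182)(0.5557) - (-0.5556)(0)]/D = 15.98 V
V_3 = [(0.6919)(0) - (2.182)(-0.5556)]/D = 15.97 V
Power in each resistor, P = (ΔV)²/R:
  P_R1 = (24 - 15.98)²/11 = 5.849 W
  P_R2 = (15.98 - 0)²/22 = 11.61 W
  P_R3 = (15.98 - 15.97)²/1.8 = 0.00001465 W
  P_R4 = (0 - 15.97)²/5600 = 0.04557 W
P_total = P_R1 + P_R2 + P_R3 + P_R4 = 17.5 W

Final answer: 17.5 W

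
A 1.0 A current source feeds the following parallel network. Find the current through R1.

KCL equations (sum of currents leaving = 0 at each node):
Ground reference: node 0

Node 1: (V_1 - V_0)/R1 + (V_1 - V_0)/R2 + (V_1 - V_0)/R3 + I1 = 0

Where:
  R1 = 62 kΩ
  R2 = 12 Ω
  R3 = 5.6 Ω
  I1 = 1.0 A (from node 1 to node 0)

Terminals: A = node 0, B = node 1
All resistors sit directly between nodes 0 and 1, so they are in parallel and share one voltage V; the full source current 1 A splits among them.
1/R_par = 1/62000 + 1/12 + 1/5.6 = 0.2619 S  =>  R_par = 3.818 Ω
V = I × R_par = 1 × 3.818 = 3.818 V
I_R1 = V/R1 = 3.818/62000 = 0.00006158 A

Final answer: 6.158e-05 A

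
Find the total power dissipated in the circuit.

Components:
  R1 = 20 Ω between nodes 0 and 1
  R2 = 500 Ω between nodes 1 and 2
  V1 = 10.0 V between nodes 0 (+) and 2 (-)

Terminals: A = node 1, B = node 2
Nodal analysis, taking node 2 as the 0 V reference.
Source V1 fixes V_0 = 10 V.
KCL at each unknown node (sum of currents leaving = 0; resistances in Ω):
  Node 1: (V_1 - 10)/20 + (V_1 - 0)/500 = 0
Collecting terms: 0.052 × V_1 = 0.5  =>  V_1 = 9.615 V
Power in each resistor, P = (ΔV)²/R:
  P_R1 = (10 - 9.615)²/20 = 0.007396 W
  P_R2 = (9.615 - 0)²/500 = 0.1849 W
P_total = P_R1 + P_R2 = 0.1923 W

Final answer: 0.1923 W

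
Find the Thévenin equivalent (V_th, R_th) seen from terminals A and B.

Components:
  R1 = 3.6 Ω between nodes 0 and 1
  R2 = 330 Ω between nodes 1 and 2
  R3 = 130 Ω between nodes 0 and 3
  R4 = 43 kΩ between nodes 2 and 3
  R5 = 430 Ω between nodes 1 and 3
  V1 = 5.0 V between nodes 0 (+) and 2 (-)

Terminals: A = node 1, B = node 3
Step 1 — V_th is the open-circuit voltage V_A - V_B (nothing connected across the terminals).
Nodal analysis, taking node 2 as the 0 V reference.
Source V1 fixes V_0 = 5 V.
KCL at each unknown node (sum of currents leaving = 0; resistances in Ω):
  Node 1: (V_1 - 5)/3.6 + (V_1 - 0)/330 + (V_1 - V_3)/430 = 0
  Node 3: (V_3 - 5)/130 + (V_3 - 0)/43000 + (V_3 - V_1)/430 = 0
Collecting terms (coefficients in siemens):
  0.2831·V_1 - 0.002326·V_3 = 1.389
  0.01004·V_3 - 0.002326·V_1 = 0.03846
Determinant D = (0.2831)(0.01004) - (-0.002326)(-0.002326) = 0.002838
V_1 = [(1.389)(0.01004) - (-0.002326)(0.03846)]/D = 4.946 V
V_3 = [(0.2831)(0.03846) - (1.389)(-0.002326)]/D = 4.976 V
V_th = V_1 - V_3 = 4.946 - 4.976 = -0.02969 V
Step 2 — R_th: zero the source — replace V1 by a short circuit (node 2 merges into node 0) — and find the resistance seen between A (node 1) and B (node 3).
Reduce the network between node 1 (A) and node 3 (B) by series/parallel combination:
  Rp1 = R1 ‖ R2 (parallel, both between nodes 0 and 1) = 1/(1/3.6 + 1/330) = 3.561 Ω
  Rp2 = R3 ‖ R4 (parallel, both between nodes 0 and 3) = 1/(1/130 + 1/43000) = 129.6 Ω
  Rs1 = Rp1 + Rp2 (series, joined only at node 0) = 3.561 + 129.6 = 133.2 Ω
  Rp3 = R5 ‖ Rs1 (parallel, both between nodes 1 and 3) = 1/(1/430 + 1/133.2) = 101.7 Ω
R_th = 101.7 Ω

Final answer: V_th = -0.02969 V, R_th = 101.7 Ω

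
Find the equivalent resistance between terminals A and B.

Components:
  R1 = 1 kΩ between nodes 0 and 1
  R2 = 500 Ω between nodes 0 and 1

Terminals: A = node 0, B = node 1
Reduce the network between node 0 (A) and node 1 (B) by series/parallel combination:
  Rp1 = R1 ‖ R2 (parallel, both between nodes 0 and 1) = 1/(1/1000 + 1/500) = 333.3 Ω
R_eq = 333.3 Ω

Final answer: 333.3 Ω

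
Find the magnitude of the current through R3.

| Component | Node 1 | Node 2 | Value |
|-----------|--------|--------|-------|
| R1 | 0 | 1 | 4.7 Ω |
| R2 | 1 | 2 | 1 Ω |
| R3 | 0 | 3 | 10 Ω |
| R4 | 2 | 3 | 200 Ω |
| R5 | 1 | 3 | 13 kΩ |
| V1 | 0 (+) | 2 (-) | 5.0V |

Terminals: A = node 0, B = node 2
Nodal analysis, taking node 2 as the 0 V reference.
Source V1 fixes V_0 = 5 V.
KCL at each unknown node (sum of currents leaving = 0; resistances in Ω):
  Node 1: (V_1 - 5)/4.7 + (V_1 - 0)/1 + (V_1 - V_3)/13000 = 0
  Node 3: (V_3 - 5)/10 + (V_3 - 0)/200 + (V_3 - V_1)/13000 = 0
Collecting terms (coefficients in siemens):
  1.213·V_1 - 0.00007692·V_3 = 1.064
  0.1051·V_3 - 0.00007692·V_1 = 0.5
Determinant D = (1.213)(0.1051) - (-0.00007692)(-0.00007692) = 0.1274
V_1 = [(1.064)(0.1051) - (-0.00007692)(0.5)]/D = 0.8774 V
V_3 = [(1.213)(0.5) - (1.064)(-0.00007692)]/D = 4.759 V
I_R3 = (V_0 - V_3)/R3 = (5 - 4.759)/10 = 0.02409 A
|I_R3| = 0.02409 A

Final answer: |I_R3| = 0.02409 A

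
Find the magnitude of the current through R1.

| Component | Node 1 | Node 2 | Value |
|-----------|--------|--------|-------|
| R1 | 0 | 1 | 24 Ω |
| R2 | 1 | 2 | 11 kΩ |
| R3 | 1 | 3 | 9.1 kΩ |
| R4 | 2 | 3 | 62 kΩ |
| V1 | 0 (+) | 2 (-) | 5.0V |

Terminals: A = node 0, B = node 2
Nodal analysis, taking node 2 as the 0 V reference.
Source V1 fixes V_0 = 5 V.
KCL at each unknown node (sum of currents leaving = 0; resistances in Ω):
  Node 1: (V_1 - 5)/24 + (V_1 - 0)/11000 + (V_1 - V_3)/9100 = 0
  Node 3: (V_3 - V_1)/9100 + (V_3 - 0)/62000 = 0
Collecting terms (coefficients in siemens):
  0.04187·V_1 - 0.0001099·V_3 = 0.2083
  0.000126·V_3 - 0.0001099·V_1 = 0
Determinant D = (0.04187)(0.000126) - (-0.0001099)(-0.0001099) = 0.000005264
V_1 = [(0.2083)(0.000126) - (-0.0001099)(0)]/D = 4.987 V
V_3 = [(0.04187)(0) - (0.2083)(-0.0001099)]/D = 4.349 V
I_R1 = (V_0 - V_1)/R1 = (5 - 4.987)/24 = 0.0005235 A
|I_R1| = 0.0005235 A

Final answer: |I_R1| = 0.0005235 A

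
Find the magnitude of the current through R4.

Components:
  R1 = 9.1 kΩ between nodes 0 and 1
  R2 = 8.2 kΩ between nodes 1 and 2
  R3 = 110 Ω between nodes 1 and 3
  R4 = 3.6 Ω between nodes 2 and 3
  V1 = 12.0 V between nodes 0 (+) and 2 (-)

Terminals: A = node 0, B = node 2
Nodal analysis, taking node 2 as the 0 V reference.
Source V1 fixes V_0 = 12 V.
KCL at each unknown node (sum of currents leaving = 0; resistances in Ω):
  Node 1: (V_1 - 12)/9100 + (V_1 - 0)/8200 + (V_1 - V_3)/110 = 0
  Node 3: (V_3 - V_1)/110 + (V_3 - 0)/3.6 = 0
Collecting terms (coefficients in siemens):
  0.009323·V_1 - 0.009091·V_3 = 0.001319
  0.2869·V_3 - 0.009091·V_1 = 0
Determinant D = (0.009323)(0.2869) - (-0.009091)(-0.009091) = 0.002592
V_1 = [(0.001319)(0.2869) - (-0.009091)(0)]/D = 0.146 V
V_3 = [(0.009323)(0) - (0.001319)(-0.009091)]/D = 0.004625 V
I_R4 = (V_2 - V_3)/R4 = (0 - 0.004625)/3.6 = -0.001285 A
|I_R4| = 0.001285 A

Final answer: |I_R4| = 0.001285 A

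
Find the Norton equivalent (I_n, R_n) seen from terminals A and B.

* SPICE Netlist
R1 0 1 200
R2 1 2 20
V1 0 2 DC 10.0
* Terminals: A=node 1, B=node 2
Find the Thévenin equivalent first; then I_n = V_th/R_th and R_n = R_th.
Step 1 — V_th is the open-circuit voltage V_A - V_B (nothing connected across the terminals).
Nodal analysis, taking node 2 as the 0 V reference.
Source V1 fixes V_0 = 10 V.
KCL at each unknown node (sum of currents leaving = 0; resistances in Ω):
  Node 1: (V_1 - 10)/200 + (V_1 - 0)/20 = 0
Collecting terms: 0.055 × V_1 = 0.05  =>  V_1 = 0.9091 V
V_th = V_1 - V_2 = 0.9091 - 0 = 0.9091 V
Step 2 — R_th: zero the source — replace V1 by a short circuit (node 2 merges into node 0) — and find the resistance seen between A (node 1) and B (node 0).
Reduce the network between node 1 (A) and node 0 (B) by series/parallel combination:
  Rp1 = R1 ‖ R2 (parallel, both between nodes 0 and 1) = 1/(1/200 + 1/20) = 18.18 Ω
R_th = 18.18 Ω
I_n = V_th/R_th = 0.9091/18.18 = 0.05 A, and R_n = R_th = 18.18 Ω

Final answer: I_n = 0.05 A, R_n = 18.18 Ω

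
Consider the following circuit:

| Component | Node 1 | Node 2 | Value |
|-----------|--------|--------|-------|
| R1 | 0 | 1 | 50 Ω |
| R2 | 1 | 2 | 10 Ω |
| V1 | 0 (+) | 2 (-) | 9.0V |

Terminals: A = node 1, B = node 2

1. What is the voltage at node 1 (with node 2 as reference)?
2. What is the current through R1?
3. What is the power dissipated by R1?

Nodal analysis, taking node 2 as the 0 V reference.
Source V1 fixes V_0 = 9 V.
KCL at each unknown node (sum of currents leaving = 0; resistances in Ω):
  Node 1: (V_1 - 9)/50 + (V_1 - 0)/10 = 0
Collecting terms: 0.12 × V_1 = 0.18  =>  V_1 = 1.5 V
Part 1:
  Read off the nodal solution: V_1 = 1.5 V
Part 2:
  I_R1 = (V_0 - V_1)/R1 = (9 - 1.5)/50 = 0.15 A
  Magnitude: I_R1 = 0.15 A
Part 3:
  I_R1 = (V_0 - V_1)/R1 = (9 - 1.5)/50 = 0.15 A
  P_R1 = I_R1² × R1 = (0.15)² × 50 = 1.125 W

Final answers:
1. V_1 = 1.5 V
2. I_R1 = 0.15 A
3. P_R1 = 1.125 W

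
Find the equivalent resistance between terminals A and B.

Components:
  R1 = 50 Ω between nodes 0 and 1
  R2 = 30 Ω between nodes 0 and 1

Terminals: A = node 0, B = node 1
Reduce the network between node 0 (A) and node 1 (B) by series/parallel combination:
  Rp1 = R1 ‖ R2 (parallel, both between nodes 0 and 1) = 1/(1/50 + 1/30) = 18.75 Ω
R_eq = 18.75 Ω

Final answer: 18.75 Ω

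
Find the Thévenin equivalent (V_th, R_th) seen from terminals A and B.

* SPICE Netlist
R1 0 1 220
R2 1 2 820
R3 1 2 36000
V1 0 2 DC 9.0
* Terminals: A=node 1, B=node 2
Step 1 — V_th is the open-circuit voltage V_A - V_B (nothing connected across the terminals).
Nodal analysis, taking node 2 as the 0 V reference.
Source V1 fixes V_0 = 9 V.
KCL at each unknown node (sum of currents leaving = 0; resistances in Ω):
  Node 1: (V_1 - 9)/220 + (V_1 - 0)/820 + (V_1 - 0)/36000 = 0
Collecting terms: 0.005793 × V_1 = 0.04091  =>  V_1 = 7.062 V
V_th = V_1 - V_2 = 7.062 - 0 = 7.062 V
Step 2 — R_th: zero the source — replace V1 by a short circuit (node 2 merges into node 0) — and find the resistance seen between A (node 1) and B (node 0).
Reduce the network between node 1 (A) and node 0 (B) by series/parallel combination:
  Rp1 = R1 ‖ R2 ‖ R3 (parallel, all between nodes 0 and 1) = 1/(1/220 + 1/820 + 1/36000) = 172.6 Ω
R_th = 172.6 Ω

Final answer: V_th = 7.062 V, R_th = 172.6 Ω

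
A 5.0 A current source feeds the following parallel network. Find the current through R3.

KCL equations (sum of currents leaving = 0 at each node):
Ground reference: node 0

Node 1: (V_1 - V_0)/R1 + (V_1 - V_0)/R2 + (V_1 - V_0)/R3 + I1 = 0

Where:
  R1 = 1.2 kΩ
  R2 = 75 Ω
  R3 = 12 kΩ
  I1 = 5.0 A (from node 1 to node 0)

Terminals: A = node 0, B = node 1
All resistors sit directly between nodes 0 and 1, so they are in parallel and share one voltage V; the full source current 5 A splits among them.
1/R_par = 1/1200 + 1/75 + 1/12000 = 0.01425 S  =>  R_par = 70.18 Ω
V = I × R_par = 5 × 70.18 = 350.9 V
I_R3 = V/R3 = 350.9/12000 = 0.02924 A

Final answer: 0.02924 A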